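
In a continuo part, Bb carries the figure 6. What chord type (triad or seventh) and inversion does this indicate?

triad, first inversion

6 is shorthand for 6/3.
Intervals of 6/3 above the bass form a triad; the bass is the third, so this is first inversion.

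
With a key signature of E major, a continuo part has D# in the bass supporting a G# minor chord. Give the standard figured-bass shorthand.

D# is the fifth of G# minor, so the chord is in second inversion.
A triad in second inversion is figured 6/4, conventionally abbreviated 6/4.

6/4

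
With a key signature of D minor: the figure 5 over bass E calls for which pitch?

Counting 4 letter steps above E lands on B; in D minor, that letter is Bb.

Bb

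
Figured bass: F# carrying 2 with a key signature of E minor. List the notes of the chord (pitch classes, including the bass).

The written figures 2 are shorthand for 6/4/2: the 6/4 are implied.
A second above F# in this key is G.
A fourth above F# in this key is B.
A sixth above F# in this key is D.
Together with the bass F#, this spells G major seventh in third inversion.

F#, G, B, D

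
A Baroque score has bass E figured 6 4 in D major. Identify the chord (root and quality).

A major

The figures 6 4 indicate a triad in second inversion.
In second inversion the root lies a fourth above the bass: a fourth above E in D major is A.
The chord tones are E, A, C#, giving A major.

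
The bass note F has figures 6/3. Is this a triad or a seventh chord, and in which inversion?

Intervals of 6/3 above the bass form a triad; the bass is the third, so this is first inversion.

triad, first inversion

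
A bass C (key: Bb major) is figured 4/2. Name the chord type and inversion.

seventh chord, third inversion

4/2 is shorthand for 6/4/2.
Intervals of 6/4/2 above the bass form a seventh chord; the bass is the seventh, so this is third inversion.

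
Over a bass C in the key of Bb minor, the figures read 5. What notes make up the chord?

The written figures 5 are shorthand for 5/3: the 3 is implied.
A third above C in this key is Eb.
A fifth above C in this key is Gb.
Together with the bass C, this spells C diminished in root position.

C, Eb, Gb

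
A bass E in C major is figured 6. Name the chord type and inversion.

6 is shorthand for 6/3.
Intervals of 6/3 above the bass form a triad; the bass is the third, so this is first inversion.

triad, first inversion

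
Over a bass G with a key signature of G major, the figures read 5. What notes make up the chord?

The written figures 5 are shorthand for 5/3: the 3 is implied.
A third above G in this key is B.
A fifth above G in this key is D.
Together with the bass G, this spells G major in root position.

G, B, D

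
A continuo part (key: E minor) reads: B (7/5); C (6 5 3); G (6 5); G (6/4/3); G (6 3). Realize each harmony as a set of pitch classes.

B (7/5/3): B, D, F#, A.
C (6/5/3): C, E, G, A.
G (6/5/3): G, B, D, E.
G (6/4/3): G, B, C, E.
G (6/3): G, B, E.

B, D, F#, A | C, E, G, A | G, B, D, E | G, B, C, E | G, B, E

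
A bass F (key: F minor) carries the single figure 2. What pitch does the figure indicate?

Counting 1 letter step above F lands on G; in F minor, that letter is G.

G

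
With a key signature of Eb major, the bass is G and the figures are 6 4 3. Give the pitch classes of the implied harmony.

G, Bb, C, Eb

A third above G in this key is Bb.
A fourth above G in this key is C.
A sixth above G in this key is Eb.
Together with the bass G, this spells C minor seventh in second inversion.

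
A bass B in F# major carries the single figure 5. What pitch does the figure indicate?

F#

Counting 4 letter steps above B lands on F; in F# major, that letter is F#.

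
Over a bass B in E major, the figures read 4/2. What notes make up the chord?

B, C#, E, G#

The written figures 4/2 are shorthand for 6/4/2: the 6 is implied.
A second above B in this key is C#.
A fourth above B in this key is E.
A sixth above B in this key is G#.
Together with the bass B, this spells C# minor seventh in third inversion.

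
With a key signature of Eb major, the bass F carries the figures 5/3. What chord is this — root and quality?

The figures 5/3 indicate a triad in root position.
In root position the bass is the root, so the root is F.
The chord tones are F, Ab, C, giving F minor.

F minor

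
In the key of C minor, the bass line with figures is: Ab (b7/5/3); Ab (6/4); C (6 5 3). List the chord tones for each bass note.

Ab (b7/5/3): Ab, C, Eb, Gb.
Ab (6/4): Ab, D, F.
C (6/5/3): C, Eb, G, Ab.

Ab, C, Eb, Gb | Ab, D, F | C, Eb, G, Ab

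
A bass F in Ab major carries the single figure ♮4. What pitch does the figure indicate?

Counting 3 letter steps above F lands on B; in Ab major, that letter is Bb.
The ♮4 figure makes it natural, giving B.

B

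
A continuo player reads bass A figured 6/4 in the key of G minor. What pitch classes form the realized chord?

A fourth above A in this key is D.
A sixth above A in this key is F.
Together with the bass A, this spells D minor in second inversion.

A, D, F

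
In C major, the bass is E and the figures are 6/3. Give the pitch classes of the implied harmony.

A third above E in this key is G.
A sixth above E in this key is C.
Together with the bass E, this spells C major in first inversion.

E, G, C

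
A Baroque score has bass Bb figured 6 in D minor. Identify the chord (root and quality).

G minor

The figures 6 indicate a triad in first inversion.
In first inversion the root lies a sixth above the bass: a sixth above Bb in D minor is G.
The chord tones are Bb, D, G, giving G minor.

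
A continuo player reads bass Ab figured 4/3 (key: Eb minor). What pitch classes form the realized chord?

The written figures 4/3 are shorthand for 6/4/3: the 6 is implied.
A third above Ab in this key is Cb.
A fourth above Ab in this key is Db.
A sixth above Ab in this key is F.
Together with the bass Ab, this spells Db dominant seventh in second inversion.

Ab, Cb, Db, F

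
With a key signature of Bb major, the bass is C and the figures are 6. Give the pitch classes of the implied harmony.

The written figures 6 are shorthand for 6/3: the 3 is implied.
A third above C in this key is Eb.
A sixth above C in this key is A.
Together with the bass C, this spells A diminished in first inversion.

C, Eb, A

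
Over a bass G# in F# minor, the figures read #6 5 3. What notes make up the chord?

G#, B, D, E#

A third above G# in this key is B.
A fifth above G# in this key is D.
A sixth above G# in this key is E, raised to E# by the sharp.
Together with the bass G#, this spells E# diminished seventh in first inversion.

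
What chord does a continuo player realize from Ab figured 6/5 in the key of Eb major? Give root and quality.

F minor seventh

The figures 6/5 indicate a seventh chord in first inversion.
In first inversion the root lies a sixth above the bass: a sixth above Ab in Eb major is F.
The chord tones are Ab, C, Eb, F, giving F minor seventh.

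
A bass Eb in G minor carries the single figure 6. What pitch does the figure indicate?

Counting 5 letter steps above Eb lands on C; in G minor, that letter is C.

C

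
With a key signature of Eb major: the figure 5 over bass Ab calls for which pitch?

Counting 4 letter steps above Ab lands on E; in Eb major, that letter is Eb.

Eb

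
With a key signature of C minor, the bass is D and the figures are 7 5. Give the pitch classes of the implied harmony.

D, F, Ab, C

The written figures 7 5 are shorthand for 7/5/3: the 3 is implied.
A third above D in this key is F.
A fifth above D in this key is Ab.
A seventh above D in this key is C.
Together with the bass D, this spells D half-diminished seventh in root position.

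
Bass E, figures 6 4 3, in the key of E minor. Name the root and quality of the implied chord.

The figures 6 4 3 indicate a seventh chord in second inversion.
In second inversion the root lies a fourth above the bass: a fourth above E in E minor is A.
The chord tones are E, G, A, C, giving A minor seventh.

A minor seventh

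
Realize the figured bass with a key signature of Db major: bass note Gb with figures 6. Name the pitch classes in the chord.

The written figures 6 are shorthand for 6/3: the 3 is implied.
A third above Gb in this key is Bb.
A sixth above Gb in this key is Eb.
Together with the bass Gb, this spells Eb minor in first inversion.

Gb, Bb, Eb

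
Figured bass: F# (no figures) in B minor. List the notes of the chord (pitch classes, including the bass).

F#, A, C#

An unfigured bass implies 5/3.
A third above F# in this key is A.
A fifth above F# in this key is C#.
Together with the bass F#, this spells F# minor in root position.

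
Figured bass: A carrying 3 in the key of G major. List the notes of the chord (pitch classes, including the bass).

The written figures 3 are shorthand for 5/3: the 5 is implied.
A third above A in this key is C.
A fifth above A in this key is E.
Together with the bass A, this spells A minor in root position.

A, C, E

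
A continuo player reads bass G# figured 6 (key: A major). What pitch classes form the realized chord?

The written figures 6 are shorthand for 6/3: the 3 is implied.
A third above G# in this key is B.
A sixth above G# in this key is E.
Together with the bass G#, this spells E major in first inversion.

G#, B, E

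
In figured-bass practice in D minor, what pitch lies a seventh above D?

Counting 6 letter steps above D lands on C; in D minor, that letter is C.

C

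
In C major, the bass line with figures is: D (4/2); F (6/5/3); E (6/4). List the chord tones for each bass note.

D, E, G, B | F, A, C, D | E, A, C

D (6/4/2): D, E, G, B.
F (6/5/3): F, A, C, D.
E (6/4): E, A, C.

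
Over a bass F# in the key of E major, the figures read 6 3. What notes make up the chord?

A third above F# in this key is A.
A sixth above F# in this key is D#.
Together with the bass F#, this spells D# diminished in first inversion.

F#, A, D#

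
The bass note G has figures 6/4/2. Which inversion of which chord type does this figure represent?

Intervals of 6/4/2 above the bass form a seventh chord; the bass is the seventh, so this is third inversion.

seventh chord, third inversion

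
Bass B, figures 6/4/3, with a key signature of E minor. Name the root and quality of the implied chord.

E minor seventh

The figures 6/4/3 indicate a seventh chord in second inversion.
In second inversion the root lies a fourth above the bass: a fourth above B in E minor is E.
The chord tones are B, D, E, G, giving E minor seventh.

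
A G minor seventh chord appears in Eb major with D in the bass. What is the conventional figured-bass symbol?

D is the fifth of G minor seventh, so the chord is in second inversion.
A seventh chord in second inversion is figured 6/4/3, conventionally abbreviated 4/3.

4/3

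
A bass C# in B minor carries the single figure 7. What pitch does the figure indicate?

Counting 6 letter steps above C# lands on B; in B minor, that letter is B.

B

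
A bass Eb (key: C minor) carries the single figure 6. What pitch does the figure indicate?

C

Counting 5 letter steps above Eb lands on C; in C minor, that letter is C.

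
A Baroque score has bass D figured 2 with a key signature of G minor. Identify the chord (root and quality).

The figures 2 indicate a seventh chord in third inversion.
In third inversion the root lies a second above the bass: a second above D in G minor is Eb.
The chord tones are D, Eb, G, Bb, giving Eb major seventh.

Eb major seventh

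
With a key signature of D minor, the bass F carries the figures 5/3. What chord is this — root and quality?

The figures 5/3 indicate a triad in root position.
In root position the bass is the root, so the root is F.
The chord tones are F, A, C, giving F major.

F major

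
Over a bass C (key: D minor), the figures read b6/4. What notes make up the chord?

A fourth above C in this key is F.
A sixth above C in this key is A, lowered to Ab by the flat.
Together with the bass C, this spells F minor in second inversion.

C, F, Ab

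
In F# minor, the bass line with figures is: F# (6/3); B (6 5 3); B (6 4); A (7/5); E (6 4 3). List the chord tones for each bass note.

F#, A, D | B, D, F#, G# | B, E, G# | A, C#, E, G# | E, G#, A, C#

F# (6/3): F#, A, D.
B (6/5/3): B, D, F#, G#.
B (6/4): B, E, G#.
A (7/5/3): A, C#, E, G#.
E (6/4/3): E, G#, A, C#.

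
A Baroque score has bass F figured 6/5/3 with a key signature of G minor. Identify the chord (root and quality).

The figures 6/5/3 indicate a seventh chord in first inversion.
In first inversion the root lies a sixth above the bass: a sixth above F in G minor is D.
The chord tones are F, A, C, D, giving D minor seventh.

D minor seventh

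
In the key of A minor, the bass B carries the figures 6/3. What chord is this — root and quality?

The figures 6/3 indicate a triad in first inversion.
In first inversion the root lies a sixth above the bass: a sixth above B in A minor is G.
The chord tones are B, D, G, giving G major.

G major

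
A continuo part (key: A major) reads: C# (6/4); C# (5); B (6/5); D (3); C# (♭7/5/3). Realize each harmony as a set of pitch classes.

C# (6/4): C#, F#, A.
C# (5/3): C#, E, G#.
B (6/5/3): B, D, F#, G#.
D (5/3): D, F#, A.
C# (b7/5/3): C#, E, G#, Bb.

C#, F#, A | C#, E, G# | B, D, F#, G# | D, F#, A | C#, E, G#, Bb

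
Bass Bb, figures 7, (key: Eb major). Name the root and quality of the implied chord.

The figures 7 indicate a seventh chord in root position.
In root position the bass is the root, so the root is Bb.
The chord tones are Bb, D, F, Ab, giving Bb dominant seventh.

Bb dominant seventh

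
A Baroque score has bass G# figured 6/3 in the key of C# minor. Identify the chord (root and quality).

E major

The figures 6/3 indicate a triad in first inversion.
In first inversion the root lies a sixth above the bass: a sixth above G# in C# minor is E.
The chord tones are G#, B, E, giving E major.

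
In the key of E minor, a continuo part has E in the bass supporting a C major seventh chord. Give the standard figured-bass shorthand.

6/5

E is the third of C major seventh, so the chord is in first inversion.
A seventh chord in first inversion is figured 6/5/3, conventionally abbreviated 6/5.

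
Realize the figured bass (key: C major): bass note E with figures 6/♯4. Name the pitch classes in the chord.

A fourth above E in this key is A, raised to A# by the sharp.
A sixth above E in this key is C.

E, A#, C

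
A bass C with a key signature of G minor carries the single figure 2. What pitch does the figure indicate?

Counting 1 letter step above C lands on D; in G minor, that letter is D.

D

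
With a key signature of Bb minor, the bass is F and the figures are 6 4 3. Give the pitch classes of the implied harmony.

F, Ab, Bb, Db

A third above F in this key is Ab.
A fourth above F in this key is Bb.
A sixth above F in this key is Db.
Together with the bass F, this spells Bb minor seventh in second inversion.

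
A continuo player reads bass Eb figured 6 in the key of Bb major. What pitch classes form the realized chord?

The written figures 6 are shorthand for 6/3: the 3 is implied.
A third above Eb in this key is G.
A sixth above Eb in this key is C.
Together with the bass Eb, this spells C minor in first inversion.

Eb, G, C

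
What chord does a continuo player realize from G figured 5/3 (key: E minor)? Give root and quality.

The figures 5/3 indicate a triad in root position.
In root position the bass is the root, so the root is G.
The chord tones are G, B, D, giving G major.

G major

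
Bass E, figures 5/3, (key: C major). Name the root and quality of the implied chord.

The figures 5/3 indicate a triad in root position.
In root position the bass is the root, so the root is E.
The chord tones are E, G, B, giving E minor.

E minor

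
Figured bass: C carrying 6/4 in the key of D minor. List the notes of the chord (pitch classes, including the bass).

C, F, A

A fourth above C in this key is F.
A sixth above C in this key is A.
Together with the bass C, this spells F major in second inversion.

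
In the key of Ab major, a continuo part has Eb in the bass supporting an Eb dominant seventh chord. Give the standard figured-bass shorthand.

7

Eb is the root of Eb dominant seventh, so the chord is in root position.
A seventh chord in root position is figured 7/5/3, conventionally abbreviated 7.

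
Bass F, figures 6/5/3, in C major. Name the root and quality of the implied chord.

The figures 6/5/3 indicate a seventh chord in first inversion.
In first inversion the root lies a sixth above the bass: a sixth above F in C major is D.
The chord tones are F, A, C, D, giving D minor seventh.

D minor seventh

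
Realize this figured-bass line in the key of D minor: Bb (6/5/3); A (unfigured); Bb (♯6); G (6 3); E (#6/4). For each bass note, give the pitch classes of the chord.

Bb, D, F, G | A, C, E | Bb, D, G# | G, Bb, E | E, A, C#

Bb (6/5/3): Bb, D, F, G.
A (5/3): A, C, E.
Bb (#6/3): Bb, D, G#.
G (6/3): G, Bb, E.
E (#6/4): E, A, C#.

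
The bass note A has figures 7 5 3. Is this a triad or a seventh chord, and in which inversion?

seventh chord, root position

Intervals of 7/5/3 above the bass form a seventh chord; the bass is the root, so this is root position.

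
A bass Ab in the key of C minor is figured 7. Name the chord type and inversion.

7 is shorthand for 7/5/3.
Intervals of 7/5/3 above the bass form a seventh chord; the bass is the root, so this is root position.

seventh chord, root position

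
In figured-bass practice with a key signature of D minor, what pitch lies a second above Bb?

C

Counting 1 letter step above Bb lands on C; in D minor, that letter is C.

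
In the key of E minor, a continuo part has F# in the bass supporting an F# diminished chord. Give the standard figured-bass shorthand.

no figures

F# is the root of F# diminished, so the chord is in root position.
A triad in root position is figured 5/3, conventionally abbreviated (no figures — root-position triad).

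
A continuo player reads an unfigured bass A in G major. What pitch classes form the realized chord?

A, C, E

An unfigured bass implies 5/3.
A third above A in this key is C.
A fifth above A in this key is E.
Together with the bass A, this spells A minor in root position.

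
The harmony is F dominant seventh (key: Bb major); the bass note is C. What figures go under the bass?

4/3

C is the fifth of F dominant seventh, so the chord is in second inversion.
A seventh chord in second inversion is figured 6/4/3, conventionally abbreviated 4/3.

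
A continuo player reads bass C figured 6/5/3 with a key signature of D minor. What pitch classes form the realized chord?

A third above C in this key is E.
A fifth above C in this key is G.
A sixth above C in this key is A.
Together with the bass C, this spells A minor seventh in first inversion.

C, E, G, A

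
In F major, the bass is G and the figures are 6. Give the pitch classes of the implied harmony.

G, Bb, E

The written figures 6 are shorthand for 6/3: the 3 is implied.
A third above G in this key is Bb.
A sixth above G in this key is E.
Together with the bass G, this spells E diminished in first inversion.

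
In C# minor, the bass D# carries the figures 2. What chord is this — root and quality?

The figures 2 indicate a seventh chord in third inversion.
In third inversion the root lies a second above the bass: a second above D# in C# minor is E.
The chord tones are D#, E, G#, B, giving E major seventh.

E major seventh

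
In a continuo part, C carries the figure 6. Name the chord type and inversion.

triad, first inversion

6 is shorthand for 6/3.
Intervals of 6/3 above the bass form a triad; the bass is the third, so this is first inversion.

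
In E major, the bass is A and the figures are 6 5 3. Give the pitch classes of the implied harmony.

A third above A in this key is C#.
A fifth above A in this key is E.
A sixth above A in this key is F#.
Together with the bass A, this spells F# minor seventh in first inversion.

A, C#, E, F#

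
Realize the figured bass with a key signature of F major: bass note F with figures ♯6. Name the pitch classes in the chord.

The written figures ♯6 are shorthand for 6/3: the 3 is implied.
A third above F in this key is A.
A sixth above F in this key is D, raised to D# by the sharp.

F, A, D#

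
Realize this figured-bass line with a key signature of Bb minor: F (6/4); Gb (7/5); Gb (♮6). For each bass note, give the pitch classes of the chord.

F, Bb, Db | Gb, Bb, Db, F | Gb, Bb, E

F (6/4): F, Bb, Db.
Gb (7/5/3): Gb, Bb, Db, F.
Gb (♮6/3): Gb, Bb, E.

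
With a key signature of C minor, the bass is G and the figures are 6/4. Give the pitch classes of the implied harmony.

A fourth above G in this key is C.
A sixth above G in this key is Eb.
Together with the bass G, this spells C minor in second inversion.

G, C, Eb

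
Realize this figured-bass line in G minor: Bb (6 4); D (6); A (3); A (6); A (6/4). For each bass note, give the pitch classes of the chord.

Bb (6/4): Bb, Eb, G.
D (6/3): D, F, Bb.
A (5/3): A, C, Eb.
A (6/3): A, C, F.
A (6/4): A, D, F.

Bb, Eb, G | D, F, Bb | A, C, Eb | A, C, F | A, D, F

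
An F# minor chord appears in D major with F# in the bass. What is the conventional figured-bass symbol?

F# is the root of F# minor, so the chord is in root position.
A triad in root position is figured 5/3, conventionally abbreviated (no figures — root-position triad).

no figures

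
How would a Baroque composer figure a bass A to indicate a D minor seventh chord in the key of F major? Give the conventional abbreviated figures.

4/3

A is the fifth of D minor seventh, so the chord is in second inversion.
A seventh chord in second inversion is figured 6/4/3, conventionally abbreviated 4/3.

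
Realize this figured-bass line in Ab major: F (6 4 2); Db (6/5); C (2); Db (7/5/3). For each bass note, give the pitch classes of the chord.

F, G, Bb, Db | Db, F, Ab, Bb | C, Db, F, Ab | Db, F, Ab, C

F (6/4/2): F, G, Bb, Db.
Db (6/5/3): Db, F, Ab, Bb.
C (6/4/2): C, Db, F, Ab.
Db (7/5/3): Db, F, Ab, C.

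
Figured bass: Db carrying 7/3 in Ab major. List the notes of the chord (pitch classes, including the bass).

The written figures 7/3 are shorthand for 7/5/3: the 5 is implied.
A third above Db in this key is F.
A fifth above Db in this key is Ab.
A seventh above Db in this key is C.
Together with the bass Db, this spells Db major seventh in root position.

Db, F, Ab, C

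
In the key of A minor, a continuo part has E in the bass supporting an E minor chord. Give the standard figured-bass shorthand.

no figures

E is the root of E minor, so the chord is in root position.
A triad in root position is figured 5/3, conventionally abbreviated (no figures — root-position triad).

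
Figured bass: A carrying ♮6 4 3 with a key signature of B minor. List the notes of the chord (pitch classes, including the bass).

A, C#, D, F

A third above A in this key is C#.
A fourth above A in this key is D.
A sixth above A in this key is F#, made natural (F) by the ♮ figure.
Together with the bass A, this spells D minor-major seventh in second inversion.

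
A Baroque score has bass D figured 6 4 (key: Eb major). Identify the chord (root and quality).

G minor

The figures 6 4 indicate a triad in second inversion.
In second inversion the root lies a fourth above the bass: a fourth above D in Eb major is G.
The chord tones are D, G, Bb, giving G minor.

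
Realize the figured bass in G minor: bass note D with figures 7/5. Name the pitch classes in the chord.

The written figures 7/5 are shorthand for 7/5/3: the 3 is implied.
A third above D in this key is F.
A fifth above D in this key is A.
A seventh above D in this key is C.
Together with the bass D, this spells D minor seventh in root position.

D, F, A, C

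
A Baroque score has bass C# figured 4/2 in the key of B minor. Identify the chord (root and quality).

D major seventh

The figures 4/2 indicate a seventh chord in third inversion.
In third inversion the root lies a second above the bass: a second above C# in B minor is D.
The chord tones are C#, D, F#, A, giving D major seventh.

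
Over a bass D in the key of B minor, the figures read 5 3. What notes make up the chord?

D, F#, A

A third above D in this key is F#.
A fifth above D in this key is A.
Together with the bass D, this spells D major in root position.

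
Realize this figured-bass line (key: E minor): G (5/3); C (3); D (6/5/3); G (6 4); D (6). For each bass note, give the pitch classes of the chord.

G, B, D | C, E, G | D, F#, A, B | G, C, E | D, F#, B

G (5/3): G, B, D.
C (5/3): C, E, G.
D (6/5/3): D, F#, A, B.
G (6/4): G, C, E.
D (6/3): D, F#, B.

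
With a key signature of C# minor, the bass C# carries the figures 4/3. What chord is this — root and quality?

The figures 4/3 indicate a seventh chord in second inversion.
In second inversion the root lies a fourth above the bass: a fourth above C# in C# minor is F#.
The chord tones are C#, E, F#, A, giving F# minor seventh.

F# minor seventh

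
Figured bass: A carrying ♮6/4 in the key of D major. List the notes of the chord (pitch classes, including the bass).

A, D, F

A fourth above A in this key is D.
A sixth above A in this key is F#, made natural (F) by the ♮ figure.
Together with the bass A, this spells D minor in second inversion.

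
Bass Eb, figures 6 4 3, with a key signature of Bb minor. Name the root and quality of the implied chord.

Ab dominant seventh

The figures 6 4 3 indicate a seventh chord in second inversion.
In second inversion the root lies a fourth above the bass: a fourth above Eb in Bb minor is Ab.
The chord tones are Eb, Gb, Ab, C, giving Ab dominant seventh.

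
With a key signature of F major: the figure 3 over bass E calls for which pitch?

G

Counting 2 letter steps above E lands on G; in F major, that letter is G.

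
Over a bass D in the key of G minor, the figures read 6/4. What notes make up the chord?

D, G, Bb

A fourth above D in this key is G.
A sixth above D in this key is Bb.
Together with the bass D, this spells G minor in second inversion.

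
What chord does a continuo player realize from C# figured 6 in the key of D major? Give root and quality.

The figures 6 indicate a triad in first inversion.
In first inversion the root lies a sixth above the bass: a sixth above C# in D major is A.
The chord tones are C#, E, A, giving A major.

A major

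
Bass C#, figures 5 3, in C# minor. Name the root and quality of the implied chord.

C# minor

The figures 5 3 indicate a triad in root position.
In root position the bass is the root, so the root is C#.
The chord tones are C#, E, G#, giving C# minor.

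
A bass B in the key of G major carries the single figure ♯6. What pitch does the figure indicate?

Counting 5 letter steps above B lands on G; in G major, that letter is G.
The #6 figure raises it a semitone, giving G#.

G#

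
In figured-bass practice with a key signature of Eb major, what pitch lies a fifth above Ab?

Eb

Counting 4 letter steps above Ab lands on E; in Eb major, that letter is Eb.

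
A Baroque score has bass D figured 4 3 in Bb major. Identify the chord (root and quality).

The figures 4 3 indicate a seventh chord in second inversion.
In second inversion the root lies a fourth above the bass: a fourth above D in Bb major is G.
The chord tones are D, F, G, Bb, giving G minor seventh.

G minor seventh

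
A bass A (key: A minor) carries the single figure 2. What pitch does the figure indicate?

Counting 1 letter step above A lands on B; in A minor, that letter is B.

B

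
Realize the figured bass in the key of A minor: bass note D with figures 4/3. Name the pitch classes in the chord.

D, F, G, B

The written figures 4/3 are shorthand for 6/4/3: the 6 is implied.
A third above D in this key is F.
A fourth above D in this key is G.
A sixth above D in this key is B.
Together with the bass D, this spells G dominant seventh in second inversion.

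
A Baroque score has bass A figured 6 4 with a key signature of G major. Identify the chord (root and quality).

D major

The figures 6 4 indicate a triad in second inversion.
In second inversion the root lies a fourth above the bass: a fourth above A in G major is D.
The chord tones are A, D, F#, giving D major.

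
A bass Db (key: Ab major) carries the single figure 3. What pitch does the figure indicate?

Counting 2 letter steps above Db lands on F; in Ab major, that letter is F.

F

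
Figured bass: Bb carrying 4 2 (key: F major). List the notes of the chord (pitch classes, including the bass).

The written figures 4 2 are shorthand for 6/4/2: the 6 is implied.
A second above Bb in this key is C.
A fourth above Bb in this key is E.
A sixth above Bb in this key is G.
Together with the bass Bb, this spells C dominant seventh in third inversion.

Bb, C, E, G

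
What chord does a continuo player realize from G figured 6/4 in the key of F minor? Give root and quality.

The figures 6/4 indicate a triad in second inversion.
In second inversion the root lies a fourth above the bass: a fourth above G in F minor is C.
The chord tones are G, C, Eb, giving C minor.

C minor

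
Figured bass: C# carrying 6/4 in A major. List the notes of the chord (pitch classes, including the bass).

C#, F#, A

A fourth above C# in this key is F#.
A sixth above C# in this key is A.
Together with the bass C#, this spells F# minor in second inversion.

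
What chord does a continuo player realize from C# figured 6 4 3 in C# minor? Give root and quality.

F# minor seventh

The figures 6 4 3 indicate a seventh chord in second inversion.
In second inversion the root lies a fourth above the bass: a fourth above C# in C# minor is F#.
The chord tones are C#, E, F#, A, giving F# minor seventh.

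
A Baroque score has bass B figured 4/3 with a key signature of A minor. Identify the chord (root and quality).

The figures 4/3 indicate a seventh chord in second inversion.
In second inversion the root lies a fourth above the bass: a fourth above B in A minor is E.
The chord tones are B, D, E, G, giving E minor seventh.

E minor seventh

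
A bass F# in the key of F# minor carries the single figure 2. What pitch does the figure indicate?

Counting 1 letter step above F# lands on G; in F# minor, that letter is G#.

G#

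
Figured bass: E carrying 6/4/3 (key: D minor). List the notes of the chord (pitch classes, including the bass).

E, G, A, C

A third above E in this key is G.
A fourth above E in this key is A.
A sixth above E in this key is C.
Together with the bass E, this spells A minor seventh in second inversion.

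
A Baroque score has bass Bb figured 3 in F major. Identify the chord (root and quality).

Bb major

The figures 3 indicate a triad in root position.
In root position the bass is the root, so the root is Bb.
The chord tones are Bb, D, F, giving Bb major.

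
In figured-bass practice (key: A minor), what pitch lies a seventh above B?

A

Counting 6 letter steps above B lands on A; in A minor, that letter is A.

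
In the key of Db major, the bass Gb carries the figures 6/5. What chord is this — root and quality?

Eb minor seventh

The figures 6/5 indicate a seventh chord in first inversion.
In first inversion the root lies a sixth above the bass: a sixth above Gb in Db major is Eb.
The chord tones are Gb, Bb, Db, Eb, giving Eb minor seventh.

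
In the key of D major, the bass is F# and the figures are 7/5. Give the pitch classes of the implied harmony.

F#, A, C#, E

The written figures 7/5 are shorthand for 7/5/3: the 3 is implied.
A third above F# in this key is A.
A fifth above F# in this key is C#.
A seventh above F# in this key is E.
Together with the bass F#, this spells F# minor seventh in root position.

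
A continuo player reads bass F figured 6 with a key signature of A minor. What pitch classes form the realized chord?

The written figures 6 are shorthand for 6/3: the 3 is implied.
A third above F in this key is A.
A sixth above F in this key is D.
Together with the bass F, this spells D minor in first inversion.

F, A, D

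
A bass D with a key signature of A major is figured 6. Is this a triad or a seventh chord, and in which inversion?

6 is shorthand for 6/3.
Intervals of 6/3 above the bass form a triad; the bass is the third, so this is first inversion.

triad, first inversion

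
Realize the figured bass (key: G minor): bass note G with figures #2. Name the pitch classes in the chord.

The written figures #2 are shorthand for 6/4/2: the 6/4 are implied.
A second above G in this key is A, raised to A# by the sharp.
A fourth above G in this key is C.
A sixth above G in this key is Eb.

G, A#, C, Eb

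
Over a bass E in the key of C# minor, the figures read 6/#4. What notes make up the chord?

E, A#, C#

A fourth above E in this key is A, raised to A# by the sharp.
A sixth above E in this key is C#.
Together with the bass E, this spells A# diminished in second inversion.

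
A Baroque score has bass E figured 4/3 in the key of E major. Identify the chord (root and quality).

A major seventh

The figures 4/3 indicate a seventh chord in second inversion.
In second inversion the root lies a fourth above the bass: a fourth above E in E major is A.
The chord tones are E, G#, A, C#, giving A major seventh.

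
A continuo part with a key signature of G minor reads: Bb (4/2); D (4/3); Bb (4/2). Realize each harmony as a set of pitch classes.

Bb, C, Eb, G | D, F, G, Bb | Bb, C, Eb, G

Bb (6/4/2): Bb, C, Eb, G.
D (6/4/3): D, F, G, Bb.
Bb (6/4/2): Bb, C, Eb, G.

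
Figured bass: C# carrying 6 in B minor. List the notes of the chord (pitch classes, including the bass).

The written figures 6 are shorthand for 6/3: the 3 is implied.
A third above C# in this key is E.
A sixth above C# in this key is A.
Together with the bass C#, this spells A major in first inversion.

C#, E, A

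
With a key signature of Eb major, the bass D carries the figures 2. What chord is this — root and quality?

Eb major seventh

The figures 2 indicate a seventh chord in third inversion.
In third inversion the root lies a second above the bass: a second above D in Eb major is Eb.
The chord tones are D, Eb, G, Bb, giving Eb major seventh.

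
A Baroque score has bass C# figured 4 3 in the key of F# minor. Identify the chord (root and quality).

The figures 4 3 indicate a seventh chord in second inversion.
In second inversion the root lies a fourth above the bass: a fourth above C# in F# minor is F#.
The chord tones are C#, E, F#, A, giving F# minor seventh.

F# minor seventh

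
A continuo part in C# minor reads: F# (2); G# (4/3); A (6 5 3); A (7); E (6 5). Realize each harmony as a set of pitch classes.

F#, G#, B, D# | G#, B, C#, E | A, C#, E, F# | A, C#, E, G# | E, G#, B, C#

F# (6/4/2): F#, G#, B, D#.
G# (6/4/3): G#, B, C#, E.
A (6/5/3): A, C#, E, F#.
A (7/5/3): A, C#, E, G#.
E (6/5/3): E, G#, B, C#.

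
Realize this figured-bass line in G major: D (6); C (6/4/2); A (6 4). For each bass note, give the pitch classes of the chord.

D, F#, B | C, D, F#, A | A, D, F#

D (6/3): D, F#, B.
C (6/4/2): C, D, F#, A.
A (6/4): A, D, F#.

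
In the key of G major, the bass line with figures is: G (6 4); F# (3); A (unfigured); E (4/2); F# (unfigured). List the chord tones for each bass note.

G, C, E | F#, A, C | A, C, E | E, F#, A, C | F#, A, C

G (6/4): G, C, E.
F# (5/3): F#, A, C.
A (5/3): A, C, E.
E (6/4/2): E, F#, A, C.
F# (5/3): F#, A, C.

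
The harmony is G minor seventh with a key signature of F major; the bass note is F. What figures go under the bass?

F is the seventh of G minor seventh, so the chord is in third inversion.
A seventh chord in third inversion is figured 6/4/2, conventionally abbreviated 4/2.

4/2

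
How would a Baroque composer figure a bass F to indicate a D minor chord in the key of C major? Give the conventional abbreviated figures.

F is the third of D minor, so the chord is in first inversion.
A triad in first inversion is figured 6/3, conventionally abbreviated 6.

6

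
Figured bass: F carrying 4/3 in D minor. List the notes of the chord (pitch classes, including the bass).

F, A, Bb, D

The written figures 4/3 are shorthand for 6/4/3: the 6 is implied.
A third above F in this key is A.
A fourth above F in this key is Bb.
A sixth above F in this key is D.
Together with the bass F, this spells Bb major seventh in second inversion.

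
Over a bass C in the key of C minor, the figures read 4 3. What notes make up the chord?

The written figures 4 3 are shorthand for 6/4/3: the 6 is implied.
A third above C in this key is Eb.
A fourth above C in this key is F.
A sixth above C in this key is Ab.
Together with the bass C, this spells F minor seventh in second inversion.

C, Eb, F, Ab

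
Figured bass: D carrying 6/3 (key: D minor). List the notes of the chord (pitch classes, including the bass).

D, F, Bb

A third above D in this key is F.
A sixth above D in this key is Bb.
Together with the bass D, this spells Bb major in first inversion.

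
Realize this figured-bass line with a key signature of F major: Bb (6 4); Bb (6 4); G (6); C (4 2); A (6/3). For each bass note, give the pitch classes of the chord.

Bb, E, G | Bb, E, G | G, Bb, E | C, D, F, A | A, C, F

Bb (6/4): Bb, E, G.
Bb (6/4): Bb, E, G.
G (6/3): G, Bb, E.
C (6/4/2): C, D, F, A.
A (6/3): A, C, F.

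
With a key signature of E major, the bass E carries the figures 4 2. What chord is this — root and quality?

The figures 4 2 indicate a seventh chord in third inversion.
In third inversion the root lies a second above the bass: a second above E in E major is F#.
The chord tones are E, F#, A, C#, giving F# minor seventh.

F# minor seventh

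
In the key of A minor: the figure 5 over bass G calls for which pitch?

Counting 4 letter steps above G lands on D; in A minor, that letter is D.

D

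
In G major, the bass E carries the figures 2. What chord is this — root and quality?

F# half-diminished seventh

The figures 2 indicate a seventh chord in third inversion.
In third inversion the root lies a second above the bass: a second above E in G major is F#.
The chord tones are E, F#, A, C, giving F# half-diminished seventh.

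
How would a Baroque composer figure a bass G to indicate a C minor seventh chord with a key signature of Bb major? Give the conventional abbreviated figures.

G is the fifth of C minor seventh, so the chord is in second inversion.
A seventh chord in second inversion is figured 6/4/3, conventionally abbreviated 4/3.

4/3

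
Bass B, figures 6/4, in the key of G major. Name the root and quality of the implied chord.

E minor

The figures 6/4 indicate a triad in second inversion.
In second inversion the root lies a fourth above the bass: a fourth above B in G major is E.
The chord tones are B, E, G, giving E minor.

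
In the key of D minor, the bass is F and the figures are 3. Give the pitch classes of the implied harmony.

The written figures 3 are shorthand for 5/3: the 5 is implied.
A third above F in this key is A.
A fifth above F in this key is C.
Together with the bass F, this spells F major in root position.

F, A, C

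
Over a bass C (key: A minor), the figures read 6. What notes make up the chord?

The written figures 6 are shorthand for 6/3: the 3 is implied.
A third above C in this key is E.
A sixth above C in this key is A.
Together with the bass C, this spells A minor in first inversion.

C, E, A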